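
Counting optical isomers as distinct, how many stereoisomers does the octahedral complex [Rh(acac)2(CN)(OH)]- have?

3

In an octahedral complex each vertex has one trans partner and four cis neighbours.
Each acac is bidentate and must span two cis positions.
Systematic placement gives 2 geometric isomers: CN and OH mutually trans; CN and OH mutually cis (chiral).
One of these lacks any improper symmetry element and so occurs as an enantiomeric pair, giving 2 + 1 = 3 stereoisomers in total.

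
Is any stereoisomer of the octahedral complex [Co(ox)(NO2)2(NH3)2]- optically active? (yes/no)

yes

In an octahedral complex each vertex has one trans partner and four cis neighbours.
Each ox is bidentate and must span two cis positions.
Systematic placement gives 3 geometric isomers: NO2 cis, NH3 trans; NO2 cis, NH3 cis (chiral); NO2 trans, NH3 cis.
One of these lacks any improper symmetry element and so occurs as an enantiomeric pair, giving 3 + 1 = 4 stereoisomers in total.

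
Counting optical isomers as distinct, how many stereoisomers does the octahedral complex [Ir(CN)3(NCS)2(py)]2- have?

In an octahedral complex each vertex has one trans partner and four cis neighbours.
Systematic placement gives 3 geometric isomers: CN mer, NCS cis; CN mer, NCS trans; CN fac, NCS cis.
Each arrangement has an internal mirror plane or centre of symmetry, so none is chiral.

3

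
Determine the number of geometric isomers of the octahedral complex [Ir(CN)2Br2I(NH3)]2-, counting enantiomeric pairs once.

There are 6 geometric isomers: CN trans, Br trans; CN cis, Br trans; CN cis, Br cis (3 arrangements, 2 chiral); CN trans, Br cis.

6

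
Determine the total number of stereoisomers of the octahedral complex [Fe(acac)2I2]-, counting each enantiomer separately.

An octahedron has six vertices in three trans pairs; every non-trans pair is cis.
Each acac is bidentate and must span two cis positions.
Systematic placement gives 2 geometric isomers: I trans; I cis (chiral).
One of these lacks any improper symmetry element and so occurs as an enantiomeric pair, giving 2 + 1 = 3 stereoisomers in total.

3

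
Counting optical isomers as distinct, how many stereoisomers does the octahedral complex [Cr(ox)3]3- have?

2

An octahedron has six vertices in three trans pairs; every non-trans pair is cis.
Each ox is bidentate and must span two cis positions.
Only one geometric arrangement is possible; it has no improper symmetry element, so it exists as a pair of enantiomers (2 stereoisomers).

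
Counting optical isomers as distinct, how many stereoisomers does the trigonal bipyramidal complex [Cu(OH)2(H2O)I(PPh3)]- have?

10

In a trigonal bipyramid the two axial positions differ from the three equatorial ones.
Exhaustive case analysis gives 7 geometric isomers.
Of these, 3 lack any improper symmetry element and so occur as enantiomeric pairs, giving 7 + 3 = 10 stereoisomers in total.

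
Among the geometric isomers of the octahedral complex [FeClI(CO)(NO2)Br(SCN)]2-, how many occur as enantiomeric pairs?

15

Exhaustive case analysis gives 15 geometric isomers.
Of these, 15 lack any improper symmetry element and so occur as enantiomeric pairs, giving 15 + 15 = 30 stereoisomers in total.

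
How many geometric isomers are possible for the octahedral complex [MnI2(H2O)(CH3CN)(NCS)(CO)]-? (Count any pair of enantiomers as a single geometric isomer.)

9

In an octahedral complex each vertex has one trans partner and four cis neighbours.
Systematic enumeration (placing each ligand type in turn and discarding arrangements equivalent by rotation or reflection) gives 9 geometric isomers.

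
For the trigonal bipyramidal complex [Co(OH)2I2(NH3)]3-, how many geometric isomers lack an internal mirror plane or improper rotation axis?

In a trigonal bipyramid the two axial positions differ from the three equatorial ones.
Exhaustive case analysis gives 5 geometric isomers.
One of these lacks any improper symmetry element and so occurs as an enantiomeric pair, giving 5 + 1 = 6 stereoisomers in total.

1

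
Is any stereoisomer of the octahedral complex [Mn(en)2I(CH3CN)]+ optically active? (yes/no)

In an octahedral complex each vertex has one trans partner and four cis neighbours.
Each en is bidentate and must span two cis positions.
Working through the distinct placements yields 2 geometric isomers: I and CH3CN mutually trans; I and CH3CN mutually cis (chiral).
One of these lacks any improper symmetry element and so occurs as an enantiomeric pair, giving 2 + 1 = 3 stereoisomers in total.

yes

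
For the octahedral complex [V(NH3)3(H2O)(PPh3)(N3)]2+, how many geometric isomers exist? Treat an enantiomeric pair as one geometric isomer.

4

In an octahedral complex each vertex has one trans partner and four cis neighbours.
Systematic placement gives 4 geometric isomers: NH3 mer (3 arrangements); NH3 fac (chiral).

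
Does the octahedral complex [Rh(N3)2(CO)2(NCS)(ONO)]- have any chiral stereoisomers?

An octahedron has six vertices in three trans pairs; every non-trans pair is cis.
Working through the distinct placements yields 6 geometric isomers: N3 trans, CO trans; N3 cis, CO trans; N3 cis, CO cis (3 arrangements, 2 chiral); N3 trans, CO cis.
Of these, 2 lack any improper symmetry element and so occur as enantiomeric pairs, giving 6 + 2 = 8 stereoisomers in total.

yes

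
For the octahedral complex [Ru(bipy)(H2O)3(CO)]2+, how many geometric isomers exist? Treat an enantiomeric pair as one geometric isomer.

2

In an octahedral complex each vertex has one trans partner and four cis neighbours.
Each bipy is bidentate and must span two cis positions.
Working through the distinct placements yields 2 geometric isomers: H2O fac; H2O mer.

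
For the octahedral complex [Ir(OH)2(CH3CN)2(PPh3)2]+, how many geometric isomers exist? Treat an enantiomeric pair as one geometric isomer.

5

Working through the distinct placements yields 5 geometric isomers: OH trans, CH3CN trans, PPh3 trans; OH cis, CH3CN trans, PPh3 cis; OH cis, CH3CN cis, PPh3 trans; OH cis, CH3CN cis, PPh3 cis (chiral); OH trans, CH3CN cis, PPh3 cis.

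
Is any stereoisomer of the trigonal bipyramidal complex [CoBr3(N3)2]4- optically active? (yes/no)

A trigonal bipyramid has two axial and three equatorial sites, which are chemically inequivalent.
The distinct arrangements are (3 in all): N3 both equatorial; N3 one axial, one equatorial; N3 both axial.
Each arrangement has an internal mirror plane or centre of symmetry, so none is chiral.

no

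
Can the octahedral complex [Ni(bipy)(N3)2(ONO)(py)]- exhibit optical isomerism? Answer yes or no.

yes

Each bipy is bidentate and must span two cis positions.
Working through the distinct placements yields 4 geometric isomers: N3 trans; N3 cis (3 arrangements, 2 chiral).
Of these, 2 lack any improper symmetry element and so occur as enantiomeric pairs, giving 4 + 2 = 6 stereoisomers in total.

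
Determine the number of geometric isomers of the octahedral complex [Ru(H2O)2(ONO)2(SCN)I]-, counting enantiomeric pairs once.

6

An octahedron has six vertices in three trans pairs; every non-trans pair is cis.
The distinct arrangements are (6 in all): H2O trans, ONO cis; H2O trans, ONO trans; H2O cis, ONO cis (3 arrangements, 2 chiral); H2O cis, ONO trans.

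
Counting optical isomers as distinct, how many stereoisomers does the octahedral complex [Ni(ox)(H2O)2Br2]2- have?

An octahedron has six vertices in three trans pairs; every non-trans pair is cis.
Each ox is bidentate and must span two cis positions.
There are 3 geometric isomers: H2O cis, Br trans; H2O cis, Br cis (chiral); H2O trans, Br cis.
One of these lacks any improper symmetry element and so occurs as an enantiomeric pair, giving 3 + 1 = 4 stereoisomers in total.

4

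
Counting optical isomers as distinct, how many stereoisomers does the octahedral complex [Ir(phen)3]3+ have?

2

Each phen is bidentate and must span two cis positions.
Only one geometric arrangement is possible; it has no improper symmetry element, so it exists as a pair of enantiomers (2 stereoisomers).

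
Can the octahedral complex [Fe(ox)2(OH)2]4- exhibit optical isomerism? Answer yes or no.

yes

The six octahedral sites form three mutually perpendicular trans pairs.
Each ox is bidentate and must span two cis positions.
The distinct arrangements are (2 in all): OH trans; OH cis (chiral).
One of these lacks any improper symmetry element and so occurs as an enantiomeric pair, giving 2 + 1 = 3 stereoisomers in total.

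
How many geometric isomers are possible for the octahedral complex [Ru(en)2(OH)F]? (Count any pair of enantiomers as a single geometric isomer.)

In an octahedral complex each vertex has one trans partner and four cis neighbours.
Each en is bidentate and must span two cis positions.
The distinct arrangements are (2 in all): OH and F mutually trans; OH and F mutually cis (chiral).

2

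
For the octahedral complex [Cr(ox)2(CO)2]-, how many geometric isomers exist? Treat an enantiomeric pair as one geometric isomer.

Each ox is bidentate and must span two cis positions.
Working through the distinct placements yields 2 geometric isomers: CO trans; CO cis (chiral).

2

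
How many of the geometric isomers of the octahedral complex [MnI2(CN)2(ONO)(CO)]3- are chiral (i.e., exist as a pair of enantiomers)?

2

The six octahedral sites form three mutually perpendicular trans pairs.
There are 6 geometric isomers: I cis, CN trans; I trans, CN trans; I cis, CN cis (3 arrangements, 2 chiral); I trans, CN cis.
Of these, 2 lack any improper symmetry element and so occur as enantiomeric pairs, giving 6 + 2 = 8 stereoisomers in total.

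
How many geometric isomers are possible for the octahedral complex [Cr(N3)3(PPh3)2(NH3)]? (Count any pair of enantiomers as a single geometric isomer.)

3

In an octahedral complex each vertex has one trans partner and four cis neighbours.
There are 3 geometric isomers: N3 mer, PPh3 trans; N3 mer, PPh3 cis; N3 fac, PPh3 cis.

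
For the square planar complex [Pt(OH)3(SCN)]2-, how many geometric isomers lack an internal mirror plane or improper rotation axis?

0

In a square planar complex each vertex has one trans partner and two cis neighbours.
Only one geometric arrangement is possible.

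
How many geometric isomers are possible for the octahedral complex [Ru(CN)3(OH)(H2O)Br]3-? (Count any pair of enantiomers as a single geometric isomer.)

An octahedron has six vertices in three trans pairs; every non-trans pair is cis.
Systematic placement gives 4 geometric isomers: CN mer (3 arrangements); CN fac (chiral).

4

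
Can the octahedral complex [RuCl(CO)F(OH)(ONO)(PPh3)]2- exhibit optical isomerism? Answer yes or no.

yes

Placing the ligands in turn and identifying arrangements related by rotation or reflection leaves 15 distinct geometric isomers.
Of these, 15 lack any improper symmetry element and so occur as enantiomeric pairs, giving 15 + 15 = 30 stereoisomers in total.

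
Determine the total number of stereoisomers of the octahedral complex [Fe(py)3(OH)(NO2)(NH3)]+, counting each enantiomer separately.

5

The distinct arrangements are (4 in all): py mer (3 arrangements); py fac (chiral).
One of these lacks any improper symmetry element and so occurs as an enantiomeric pair, giving 4 + 1 = 5 stereoisomers in total.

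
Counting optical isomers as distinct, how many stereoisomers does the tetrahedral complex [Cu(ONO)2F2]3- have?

In a tetrahedral complex all four positions are equivalent and every pair of ligands is adjacent — there is no cis/trans distinction.
Only one geometric arrangement is possible.

1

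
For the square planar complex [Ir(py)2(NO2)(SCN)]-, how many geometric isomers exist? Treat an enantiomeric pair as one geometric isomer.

Working through the distinct placements yields 2 geometric isomers: py cis; py trans.

2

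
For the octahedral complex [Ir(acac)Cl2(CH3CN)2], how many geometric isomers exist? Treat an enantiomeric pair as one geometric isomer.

3

Each acac is bidentate and must span two cis positions.
Systematic placement gives 3 geometric isomers: Cl cis, CH3CN trans; Cl cis, CH3CN cis (chiral); Cl trans, CH3CN cis.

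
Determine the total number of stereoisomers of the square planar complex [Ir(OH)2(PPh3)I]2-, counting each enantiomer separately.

2

There are 2 geometric isomers: OH cis; OH trans.
Each arrangement has an internal mirror plane or centre of symmetry, so none is chiral.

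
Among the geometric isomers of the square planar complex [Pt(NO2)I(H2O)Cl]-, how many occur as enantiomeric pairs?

0

In a square planar complex each vertex has one trans partner and two cis neighbours.
Systematic placement gives 3 geometric isomers: (Cl/I trans, H2O/NO2 trans); (Cl/NO2 trans, H2O/I trans); (Cl/H2O trans, I/NO2 trans).
Each arrangement has an internal mirror plane or centre of symmetry, so none is chiral.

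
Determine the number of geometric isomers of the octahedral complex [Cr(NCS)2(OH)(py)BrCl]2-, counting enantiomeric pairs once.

9

In an octahedral complex each vertex has one trans partner and four cis neighbours.
Systematic enumeration (placing each ligand type in turn and discarding arrangements equivalent by rotation or reflection) gives 9 geometric isomers.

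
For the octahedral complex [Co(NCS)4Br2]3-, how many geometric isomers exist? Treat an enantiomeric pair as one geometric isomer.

Systematic placement gives 2 geometric isomers: Br trans; Br cis.

2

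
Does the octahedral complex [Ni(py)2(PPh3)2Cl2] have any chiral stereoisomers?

yes

In an octahedral complex each vertex has one trans partner and four cis neighbours.
Systematic placement gives 5 geometric isomers: py trans, PPh3 trans, Cl trans; py cis, PPh3 cis, Cl trans; py trans, PPh3 cis, Cl cis; py cis, PPh3 cis, Cl cis (chiral); py cis, PPh3 trans, Cl cis.
One of these lacks any improper symmetry element and so occurs as an enantiomeric pair, giving 5 + 1 = 6 stereoisomers in total.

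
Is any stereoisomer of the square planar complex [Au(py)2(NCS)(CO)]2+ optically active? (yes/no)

no

Working through the distinct placements yields 2 geometric isomers: py cis; py trans.
Each arrangement has an internal mirror plane or centre of symmetry, so none is chiral.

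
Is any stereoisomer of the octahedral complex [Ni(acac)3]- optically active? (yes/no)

An octahedron has six vertices in three trans pairs; every non-trans pair is cis.
Each acac is bidentate and must span two cis positions.
Only one geometric arrangement is possible; it has no improper symmetry element, so it exists as a pair of enantiomers (2 stereoisomers).

yes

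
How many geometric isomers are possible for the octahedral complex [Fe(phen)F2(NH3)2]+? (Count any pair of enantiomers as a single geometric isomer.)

3

The six octahedral sites form three mutually perpendicular trans pairs.
Each phen is bidentate and must span two cis positions.
There are 3 geometric isomers: F trans, NH3 cis; F cis, NH3 cis (chiral); F cis, NH3 trans.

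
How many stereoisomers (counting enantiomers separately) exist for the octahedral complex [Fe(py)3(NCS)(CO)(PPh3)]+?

5

In an octahedral complex each vertex has one trans partner and four cis neighbours.
There are 4 geometric isomers: py mer (3 arrangements); py fac (chiral).
One of these lacks any improper symmetry element and so occurs as an enantiomeric pair, giving 4 + 1 = 5 stereoisomers in total.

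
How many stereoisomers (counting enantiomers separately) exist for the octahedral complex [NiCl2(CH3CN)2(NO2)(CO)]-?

An octahedron has six vertices in three trans pairs; every non-trans pair is cis.
Working through the distinct placements yields 6 geometric isomers: Cl cis, CH3CN trans; Cl trans, CH3CN trans; Cl cis, CH3CN cis (3 arrangements, 2 chiral); Cl trans, CH3CN cis.
Of these, 2 lack any improper symmetry element and so occur as enantiomeric pairs, giving 6 + 2 = 8 stereoisomers in total.

8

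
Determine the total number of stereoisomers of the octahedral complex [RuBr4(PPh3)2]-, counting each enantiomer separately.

The six octahedral sites form three mutually perpendicular trans pairs.
The distinct arrangements are (2 in all): PPh3 trans; PPh3 cis.
Each arrangement has an internal mirror plane or centre of symmetry, so none is chiral.

2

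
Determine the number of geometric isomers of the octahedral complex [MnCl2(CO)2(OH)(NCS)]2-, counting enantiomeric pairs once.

6

The six octahedral sites form three mutually perpendicular trans pairs.
Working through the distinct placements yields 6 geometric isomers: Cl trans, CO trans; Cl cis, CO trans; Cl cis, CO cis (3 arrangements, 2 chiral); Cl trans, CO cis.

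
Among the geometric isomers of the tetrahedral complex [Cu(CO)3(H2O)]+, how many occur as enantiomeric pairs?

0

Only one geometric arrangement is possible.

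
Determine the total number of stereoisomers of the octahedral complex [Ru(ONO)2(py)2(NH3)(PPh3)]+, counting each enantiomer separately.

Systematic placement gives 6 geometric isomers: ONO cis, py trans; ONO cis, py cis (3 arrangements, 2 chiral); ONO trans, py trans; ONO trans, py cis.
Of these, 2 lack any improper symmetry element and so occur as enantiomeric pairs, giving 6 + 2 = 8 stereoisomers in total.

8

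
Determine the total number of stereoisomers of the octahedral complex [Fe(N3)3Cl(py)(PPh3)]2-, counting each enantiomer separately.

5

The six octahedral sites form three mutually perpendicular trans pairs.
The distinct arrangements are (4 in all): N3 mer (3 arrangements); N3 fac (chiral).
One of these lacks any improper symmetry element and so occurs as an enantiomeric pair, giving 4 + 1 = 5 stereoisomers in total.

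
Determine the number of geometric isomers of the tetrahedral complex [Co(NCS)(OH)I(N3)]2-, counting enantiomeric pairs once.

Only one geometric arrangement is possible; it has no improper symmetry element, so it exists as a pair of enantiomers (2 stereoisomers).

1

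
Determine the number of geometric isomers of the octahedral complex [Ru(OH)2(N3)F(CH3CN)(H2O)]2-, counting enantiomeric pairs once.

9

Placing the ligands in turn and identifying arrangements related by rotation or reflection leaves 9 distinct geometric isomers.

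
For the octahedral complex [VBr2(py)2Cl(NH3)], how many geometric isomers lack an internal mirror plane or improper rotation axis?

Working through the distinct placements yields 6 geometric isomers: Br trans, py trans; Br trans, py cis; Br cis, py trans; Br cis, py cis (3 arrangements, 2 chiral).
Of these, 2 lack any improper symmetry element and so occur as enantiomeric pairs, giving 6 + 2 = 8 stereoisomers in total.

2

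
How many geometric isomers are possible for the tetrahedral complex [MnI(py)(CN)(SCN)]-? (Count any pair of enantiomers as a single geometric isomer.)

1

All four vertices of a tetrahedron are equivalent and mutually adjacent, so cis/trans isomerism cannot arise.
Only one geometric arrangement is possible; it has no improper symmetry element, so it exists as a pair of enantiomers (2 stereoisomers).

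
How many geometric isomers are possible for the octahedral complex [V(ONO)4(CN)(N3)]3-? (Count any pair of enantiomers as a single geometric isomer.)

An octahedron has six vertices in three trans pairs; every non-trans pair is cis.
Systematic placement gives 2 geometric isomers: CN and N3 mutually trans; CN and N3 mutually cis.

2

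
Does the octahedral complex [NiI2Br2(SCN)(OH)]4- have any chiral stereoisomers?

yes

An octahedron has six vertices in three trans pairs; every non-trans pair is cis.
Working through the distinct placements yields 6 geometric isomers: I trans, Br trans; I cis, Br trans; I cis, Br cis (3 arrangements, 2 chiral); I trans, Br cis.
Of these, 2 lack any improper symmetry element and so occur as enantiomeric pairs, giving 6 + 2 = 8 stereoisomers in total.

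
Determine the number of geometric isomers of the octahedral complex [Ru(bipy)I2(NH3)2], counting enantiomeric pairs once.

3

An octahedron has six vertices in three trans pairs; every non-trans pair is cis.
Each bipy is bidentate and must span two cis positions.
Working through the distinct placements yields 3 geometric isomers: I trans, NH3 cis; I cis, NH3 cis (chiral); I cis, NH3 trans.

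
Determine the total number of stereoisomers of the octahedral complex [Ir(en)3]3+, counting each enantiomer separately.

2

The six octahedral sites form three mutually perpendicular trans pairs.
Each en is bidentate and must span two cis positions.
Only one geometric arrangement is possible; it has no improper symmetry element, so it exists as a pair of enantiomers (2 stereoisomers).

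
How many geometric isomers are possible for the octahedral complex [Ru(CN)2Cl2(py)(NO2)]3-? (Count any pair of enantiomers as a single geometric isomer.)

6

An octahedron has six vertices in three trans pairs; every non-trans pair is cis.
The distinct arrangements are (6 in all): CN trans, Cl trans; CN trans, Cl cis; CN cis, Cl cis (3 arrangements, 2 chiral); CN cis, Cl trans.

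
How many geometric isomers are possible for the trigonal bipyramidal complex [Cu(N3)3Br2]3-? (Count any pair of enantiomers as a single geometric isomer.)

Systematic placement gives 3 geometric isomers: Br both axial; Br one axial, one equatorial; Br both equatorial.

3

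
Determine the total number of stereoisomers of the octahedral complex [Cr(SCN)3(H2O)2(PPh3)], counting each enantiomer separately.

An octahedron has six vertices in three trans pairs; every non-trans pair is cis.
Systematic placement gives 3 geometric isomers: SCN mer, H2O trans; SCN mer, H2O cis; SCN fac, H2O cis.
Each arrangement has an internal mirror plane or centre of symmetry, so none is chiral.

3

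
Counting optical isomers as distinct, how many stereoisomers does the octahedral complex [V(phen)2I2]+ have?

3

The six octahedral sites form three mutually perpendicular trans pairs.
Each phen is bidentate and must span two cis positions.
Working through the distinct placements yields 2 geometric isomers: I trans; I cis (chiral).
One of these lacks any improper symmetry element and so occurs as an enantiomeric pair, giving 2 + 1 = 3 stereoisomers in total.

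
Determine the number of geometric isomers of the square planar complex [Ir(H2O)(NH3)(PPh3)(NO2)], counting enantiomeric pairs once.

3

There are 3 geometric isomers: (H2O/NO2 trans, NH3/PPh3 trans); (H2O/PPh3 trans, NH3/NO2 trans); (H2O/NH3 trans, NO2/PPh3 trans).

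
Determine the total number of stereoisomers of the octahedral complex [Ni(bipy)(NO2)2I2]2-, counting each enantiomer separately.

The six octahedral sites form three mutually perpendicular trans pairs.
Each bipy is bidentate and must span two cis positions.
The distinct arrangements are (3 in all): NO2 cis, I trans; NO2 cis, I cis (chiral); NO2 trans, I cis.
One of these lacks any improper symmetry element and so occurs as an enantiomeric pair, giving 3 + 1 = 4 stereoisomers in total.

4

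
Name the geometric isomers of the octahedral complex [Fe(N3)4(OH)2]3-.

cis and trans

The six octahedral sites form three mutually perpendicular trans pairs.
There are 2 geometric isomers: OH trans; OH cis.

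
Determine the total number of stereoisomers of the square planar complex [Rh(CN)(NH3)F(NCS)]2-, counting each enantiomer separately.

3

A square has two trans pairs of vertices; adjacent vertices are cis.
Systematic placement gives 3 geometric isomers: (CN/NCS trans, F/NH3 trans); (CN/NH3 trans, F/NCS trans); (CN/F trans, NCS/NH3 trans).
Each arrangement has an internal mirror plane or centre of symmetry, so none is chiral.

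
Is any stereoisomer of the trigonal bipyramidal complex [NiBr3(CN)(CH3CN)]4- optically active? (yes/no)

no

In a trigonal bipyramid the two axial positions differ from the three equatorial ones.
Working through the distinct placements yields 4 geometric isomers: CN equatorial, CH3CN equatorial; CN equatorial, CH3CN axial; CN axial, CH3CN equatorial; CN axial, CH3CN axial.
Each arrangement has an internal mirror plane or centre of symmetry, so none is chiral.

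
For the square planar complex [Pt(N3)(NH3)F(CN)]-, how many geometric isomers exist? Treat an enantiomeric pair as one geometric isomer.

The distinct arrangements are (3 in all): (CN/N3 trans, F/NH3 trans); (CN/NH3 trans, F/N3 trans); (CN/F trans, N3/NH3 trans).

3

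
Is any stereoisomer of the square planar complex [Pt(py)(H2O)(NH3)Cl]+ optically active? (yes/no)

There are 3 geometric isomers: (Cl/NH3 trans, H2O/py trans); (Cl/py trans, H2O/NH3 trans); (Cl/H2O trans, NH3/py trans).
Each arrangement has an internal mirror plane or centre of symmetry, so none is chiral.

no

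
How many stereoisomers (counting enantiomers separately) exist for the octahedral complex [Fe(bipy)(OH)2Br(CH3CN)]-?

An octahedron has six vertices in three trans pairs; every non-trans pair is cis.
Each bipy is bidentate and must span two cis positions.
The distinct arrangements are (4 in all): OH cis (3 arrangements, 2 chiral); OH trans.
Of these, 2 lack any improper symmetry element and so occur as enantiomeric pairs, giving 4 + 2 = 6 stereoisomers in total.

6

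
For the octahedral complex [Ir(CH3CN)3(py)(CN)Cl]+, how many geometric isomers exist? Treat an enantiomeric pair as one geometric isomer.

4

In an octahedral complex each vertex has one trans partner and four cis neighbours.
Systematic placement gives 4 geometric isomers: CH3CN mer (3 arrangements); CH3CN fac (chiral).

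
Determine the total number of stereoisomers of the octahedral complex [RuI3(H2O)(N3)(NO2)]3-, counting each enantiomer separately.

In an octahedral complex each vertex has one trans partner and four cis neighbours.
There are 4 geometric isomers: I mer (3 arrangements); I fac (chiral).
One of these lacks any improper symmetry element and so occurs as an enantiomeric pair, giving 4 + 1 = 5 stereoisomers in total.

5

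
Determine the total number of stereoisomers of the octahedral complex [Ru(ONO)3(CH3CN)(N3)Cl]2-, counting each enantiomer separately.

5

The six octahedral sites form three mutually perpendicular trans pairs.
There are 4 geometric isomers: ONO mer (3 arrangements); ONO fac (chiral).
One of these lacks any improper symmetry element and so occurs as an enantiomeric pair, giving 4 + 1 = 5 stereoisomers in total.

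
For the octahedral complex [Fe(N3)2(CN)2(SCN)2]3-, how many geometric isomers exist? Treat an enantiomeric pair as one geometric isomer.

5

In an octahedral complex each vertex has one trans partner and four cis neighbours.
There are 5 geometric isomers: N3 trans, CN trans, SCN trans; N3 cis, CN trans, SCN cis; N3 cis, CN cis, SCN trans; N3 cis, CN cis, SCN cis (chiral); N3 trans, CN cis, SCN cis.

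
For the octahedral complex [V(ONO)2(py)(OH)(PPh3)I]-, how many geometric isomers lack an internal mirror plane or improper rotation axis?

In an octahedral complex each vertex has one trans partner and four cis neighbours.
Systematic enumeration (placing each ligand type in turn and discarding arrangements equivalent by rotation or reflection) gives 9 geometric isomers.
Of these, 6 lack any improper symmetry element and so occur as enantiomeric pairs, giving 9 + 6 = 15 stereoisomers in total.

6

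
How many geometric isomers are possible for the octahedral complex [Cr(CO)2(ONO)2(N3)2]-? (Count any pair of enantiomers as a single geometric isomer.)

An octahedron has six vertices in three trans pairs; every non-trans pair is cis.
The distinct arrangements are (5 in all): CO trans, ONO trans, N3 trans; CO trans, ONO cis, N3 cis; CO cis, ONO trans, N3 cis; CO cis, ONO cis, N3 cis (chiral); CO cis, ONO cis, N3 trans.

5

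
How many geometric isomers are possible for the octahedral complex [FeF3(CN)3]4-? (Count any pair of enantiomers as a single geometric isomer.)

An octahedron has six vertices in three trans pairs; every non-trans pair is cis.
There are 2 geometric isomers: F mer; F fac.

2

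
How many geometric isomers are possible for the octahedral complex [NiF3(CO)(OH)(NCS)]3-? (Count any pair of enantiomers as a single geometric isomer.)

An octahedron has six vertices in three trans pairs; every non-trans pair is cis.
Working through the distinct placements yields 4 geometric isomers: F mer (3 arrangements); F fac (chiral).

4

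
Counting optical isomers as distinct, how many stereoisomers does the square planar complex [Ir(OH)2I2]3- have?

2

A square has two trans pairs of vertices; adjacent vertices are cis.
There are 2 geometric isomers: OH cis; OH trans.
Each arrangement has an internal mirror plane or centre of symmetry, so none is chiral.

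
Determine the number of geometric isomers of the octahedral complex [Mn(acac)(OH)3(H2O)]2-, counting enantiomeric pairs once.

2

The six octahedral sites form three mutually perpendicular trans pairs.
Each acac is bidentate and must span two cis positions.
Working through the distinct placements yields 2 geometric isomers: OH fac; OH mer.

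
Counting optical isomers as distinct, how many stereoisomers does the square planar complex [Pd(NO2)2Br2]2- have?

A square has two trans pairs of vertices; adjacent vertices are cis.
There are 2 geometric isomers: NO2 cis; NO2 trans.
Each arrangement has an internal mirror plane or centre of symmetry, so none is chiral.

2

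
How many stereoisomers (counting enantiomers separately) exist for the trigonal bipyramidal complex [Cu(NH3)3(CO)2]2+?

3

Systematic placement gives 3 geometric isomers: CO both axial; CO one axial, one equatorial; CO both equatorial.
Each arrangement has an internal mirror plane or centre of symmetry, so none is chiral.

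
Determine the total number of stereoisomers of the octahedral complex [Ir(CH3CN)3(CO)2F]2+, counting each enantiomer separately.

3

An octahedron has six vertices in three trans pairs; every non-trans pair is cis.
The distinct arrangements are (3 in all): CH3CN mer, CO cis; CH3CN mer, CO trans; CH3CN fac, CO cis.
Each arrangement has an internal mirror plane or centre of symmetry, so none is chiral.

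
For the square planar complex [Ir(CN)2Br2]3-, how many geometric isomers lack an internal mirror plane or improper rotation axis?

0

In a square planar complex each vertex has one trans partner and two cis neighbours.
There are 2 geometric isomers: CN cis; CN trans.
Each arrangement has an internal mirror plane or centre of symmetry, so none is chiral.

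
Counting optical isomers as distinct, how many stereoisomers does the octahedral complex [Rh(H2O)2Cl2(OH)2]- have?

6

Systematic placement gives 5 geometric isomers: H2O trans, Cl trans, OH trans; H2O cis, Cl trans, OH cis; H2O cis, Cl cis, OH trans; H2O cis, Cl cis, OH cis (chiral); H2O trans, Cl cis, OH cis.
One of these lacks any improper symmetry element and so occurs as an enantiomeric pair, giving 5 + 1 = 6 stereoisomers in total.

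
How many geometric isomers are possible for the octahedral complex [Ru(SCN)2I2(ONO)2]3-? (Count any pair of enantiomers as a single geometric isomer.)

The six octahedral sites form three mutually perpendicular trans pairs.
The distinct arrangements are (5 in all): SCN trans, I trans, ONO trans; SCN cis, I trans, ONO cis; SCN trans, I cis, ONO cis; SCN cis, I cis, ONO cis (chiral); SCN cis, I cis, ONO trans.

5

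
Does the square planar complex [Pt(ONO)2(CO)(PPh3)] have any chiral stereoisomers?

Systematic placement gives 2 geometric isomers: ONO cis; ONO trans.
Each arrangement has an internal mirror plane or centre of symmetry, so none is chiral.

no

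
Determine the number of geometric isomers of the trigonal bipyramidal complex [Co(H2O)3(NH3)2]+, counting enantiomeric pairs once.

A trigonal bipyramid has two axial and three equatorial sites, which are chemically inequivalent.
Working through the distinct placements yields 3 geometric isomers: NH3 both equatorial; NH3 one axial, one equatorial; NH3 both axial.

3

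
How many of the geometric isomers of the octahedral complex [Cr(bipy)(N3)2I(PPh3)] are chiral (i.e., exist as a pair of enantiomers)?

The six octahedral sites form three mutually perpendicular trans pairs.
Each bipy is bidentate and must span two cis positions.
There are 4 geometric isomers: N3 cis (3 arrangements, 2 chiral); N3 trans.
Of these, 2 lack any improper symmetry element and so occur as enantiomeric pairs, giving 4 + 2 = 6 stereoisomers in total.

2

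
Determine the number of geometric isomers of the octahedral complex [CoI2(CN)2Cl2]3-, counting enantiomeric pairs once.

5

An octahedron has six vertices in three trans pairs; every non-trans pair is cis.
The distinct arrangements are (5 in all): I trans, CN trans, Cl trans; I cis, CN trans, Cl cis; I trans, CN cis, Cl cis; I cis, CN cis, Cl cis (chiral); I cis, CN cis, Cl trans.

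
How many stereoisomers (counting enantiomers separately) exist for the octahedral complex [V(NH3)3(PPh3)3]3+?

2

The six octahedral sites form three mutually perpendicular trans pairs.
Working through the distinct placements yields 2 geometric isomers: NH3 mer; NH3 fac.
Each arrangement has an internal mirror plane or centre of symmetry, so none is chiral.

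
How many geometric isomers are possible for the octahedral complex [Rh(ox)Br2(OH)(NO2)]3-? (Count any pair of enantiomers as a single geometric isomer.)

An octahedron has six vertices in three trans pairs; every non-trans pair is cis.
Each ox is bidentate and must span two cis positions.
There are 4 geometric isomers: Br trans; Br cis (3 arrangements, 2 chiral).

4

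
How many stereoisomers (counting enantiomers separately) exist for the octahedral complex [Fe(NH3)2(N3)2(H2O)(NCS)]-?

In an octahedral complex each vertex has one trans partner and four cis neighbours.
The distinct arrangements are (6 in all): NH3 trans, N3 cis; NH3 cis, N3 cis (3 arrangements, 2 chiral); NH3 trans, N3 trans; NH3 cis, N3 trans.
Of these, 2 lack any improper symmetry element and so occur as enantiomeric pairs, giving 6 + 2 = 8 stereoisomers in total.

8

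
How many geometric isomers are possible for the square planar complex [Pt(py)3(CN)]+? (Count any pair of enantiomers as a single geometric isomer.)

A square has two trans pairs of vertices; adjacent vertices are cis.
Only one geometric arrangement is possible.

1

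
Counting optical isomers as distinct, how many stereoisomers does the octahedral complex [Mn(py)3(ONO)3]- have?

2

The six octahedral sites form three mutually perpendicular trans pairs.
Systematic placement gives 2 geometric isomers: py mer; py fac.
Each arrangement has an internal mirror plane or centre of symmetry, so none is chiral.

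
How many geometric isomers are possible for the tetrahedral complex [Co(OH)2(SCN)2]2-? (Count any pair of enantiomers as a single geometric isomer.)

In a tetrahedral complex all four positions are equivalent and every pair of ligands is adjacent — there is no cis/trans distinction.
Only one geometric arrangement is possible.

1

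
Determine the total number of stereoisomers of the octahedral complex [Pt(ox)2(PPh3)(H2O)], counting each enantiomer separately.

3

The six octahedral sites form three mutually perpendicular trans pairs.
Each ox is bidentate and must span two cis positions.
There are 2 geometric isomers: PPh3 and H2O mutually trans; PPh3 and H2O mutually cis (chiral).
One of these lacks any improper symmetry element and so occurs as an enantiomeric pair, giving 2 + 1 = 3 stereoisomers in total.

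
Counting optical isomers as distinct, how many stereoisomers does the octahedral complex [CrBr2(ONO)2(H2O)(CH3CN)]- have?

8

The six octahedral sites form three mutually perpendicular trans pairs.
Systematic placement gives 6 geometric isomers: Br trans, ONO trans; Br trans, ONO cis; Br cis, ONO trans; Br cis, ONO cis (3 arrangements, 2 chiral).
Of these, 2 lack any improper symmetry element and so occur as enantiomeric pairs, giving 6 + 2 = 8 stereoisomers in total.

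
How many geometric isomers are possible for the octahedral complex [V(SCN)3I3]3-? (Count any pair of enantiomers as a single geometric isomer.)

In an octahedral complex each vertex has one trans partner and four cis neighbours.
The distinct arrangements are (2 in all): SCN mer; SCN fac.

2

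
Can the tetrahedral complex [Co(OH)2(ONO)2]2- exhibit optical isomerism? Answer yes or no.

All four vertices of a tetrahedron are equivalent and mutually adjacent, so cis/trans isomerism cannot arise.
Only one geometric arrangement is possible.

no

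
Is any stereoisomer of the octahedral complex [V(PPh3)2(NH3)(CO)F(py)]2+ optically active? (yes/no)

In an octahedral complex each vertex has one trans partner and four cis neighbours.
Exhaustive case analysis gives 9 geometric isomers.
Of these, 6 lack any improper symmetry element and so occur as enantiomeric pairs, giving 9 + 6 = 15 stereoisomers in total.

yes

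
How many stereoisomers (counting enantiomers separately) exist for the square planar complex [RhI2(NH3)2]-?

In a square planar complex each vertex has one trans partner and two cis neighbours.
There are 2 geometric isomers: I cis; I trans.
Each arrangement has an internal mirror plane or centre of symmetry, so none is chiral.

2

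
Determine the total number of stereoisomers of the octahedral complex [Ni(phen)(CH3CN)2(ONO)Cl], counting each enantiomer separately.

The six octahedral sites form three mutually perpendicular trans pairs.
Each phen is bidentate and must span two cis positions.
The distinct arrangements are (4 in all): CH3CN trans; CH3CN cis (3 arrangements, 2 chiral).
Of these, 2 lack any improper symmetry element and so occur as enantiomeric pairs, giving 4 + 2 = 6 stereoisomers in total.

6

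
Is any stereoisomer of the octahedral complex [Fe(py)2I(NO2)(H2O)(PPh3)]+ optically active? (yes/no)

yes

The six octahedral sites form three mutually perpendicular trans pairs.
Systematic enumeration (placing each ligand type in turn and discarding arrangements equivalent by rotation or reflection) gives 9 geometric isomers.
Of these, 6 lack any improper symmetry element and so occur as enantiomeric pairs, giving 9 + 6 = 15 stereoisomers in total.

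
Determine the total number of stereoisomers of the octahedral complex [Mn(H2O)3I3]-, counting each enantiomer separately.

2

The six octahedral sites form three mutually perpendicular trans pairs.
There are 2 geometric isomers: H2O mer; H2O fac.
Each arrangement has an internal mirror plane or centre of symmetry, so none is chiral.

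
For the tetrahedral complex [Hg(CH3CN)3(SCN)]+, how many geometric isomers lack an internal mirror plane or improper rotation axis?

All four vertices of a tetrahedron are equivalent and mutually adjacent, so cis/trans isomerism cannot arise.
Only one geometric arrangement is possible.

0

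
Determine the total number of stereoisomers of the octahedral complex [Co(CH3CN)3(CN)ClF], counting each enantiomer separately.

5

In an octahedral complex each vertex has one trans partner and four cis neighbours.
Systematic placement gives 4 geometric isomers: CH3CN mer (3 arrangements); CH3CN fac (chiral).
One of these lacks any improper symmetry element and so occurs as an enantiomeric pair, giving 4 + 1 = 5 stereoisomers in total.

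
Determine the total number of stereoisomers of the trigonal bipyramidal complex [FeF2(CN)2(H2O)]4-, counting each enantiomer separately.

6

A trigonal bipyramid has two axial and three equatorial sites, which are chemically inequivalent.
Systematic enumeration (placing each ligand type in turn and discarding arrangements equivalent by rotation or reflection) gives 5 geometric isomers.
One of these lacks any improper symmetry element and so occurs as an enantiomeric pair, giving 5 + 1 = 6 stereoisomers in total.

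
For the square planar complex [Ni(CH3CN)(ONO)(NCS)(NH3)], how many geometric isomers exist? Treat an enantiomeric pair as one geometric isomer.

3

In a square planar complex each vertex has one trans partner and two cis neighbours.
There are 3 geometric isomers: (CH3CN/NH3 trans, NCS/ONO trans); (CH3CN/ONO trans, NCS/NH3 trans); (CH3CN/NCS trans, NH3/ONO trans).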